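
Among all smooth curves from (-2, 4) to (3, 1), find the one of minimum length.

Arc-length functional: J[y] = ∫ sqrt(1 + (y')^2) dx.
Lagrangian L = sqrt(1 + (y')^2) has no explicit y dependence, so ∂L/∂y = 0 and the Euler-Lagrange equation gives
    d/dx( y' / sqrt(1 + (y')^2) ) = 0  ⇒  y' / sqrt(1 + (y')^2) = const.
Hence y' is constant, so y(x) is affine.
Fitting the endpoints (-2, 4) and (3, 1):
    slope m = (1 − 4) / (3 − (-2)) = -3/5,
    intercept c = 4 − m·(-2) = 14/5.
Extremal: y(x) = (-3/5) x + 14/5.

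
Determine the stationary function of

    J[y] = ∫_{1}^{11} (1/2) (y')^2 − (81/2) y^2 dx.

The Lagrangian is L = (1/2) (y')^2 − (81/2) y^2.
Compute ∂L/∂y = -81y, ∂L/∂y' = y'.
The Euler-Lagrange equation d/dx(∂L/∂y') − ∂L/∂y = 0 reduces to
    y'' + 81 y = 0.
Its general solution is
    y(x) = A sin(9x) + B cos(9x),
with A, B fixed by the endpoint conditions.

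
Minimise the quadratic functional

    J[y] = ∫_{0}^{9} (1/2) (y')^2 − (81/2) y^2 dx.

The Lagrangian is L = (1/2) (y')^2 − (81/2) y^2.
Compute ∂L/∂y = -81y, ∂L/∂y' = y'.
The Euler-Lagrange equation d/dx(∂L/∂y') − ∂L/∂y = 0 reduces to
    y'' + 81 y = 0.
Its general solution is
    y(x) = A sin(9x) + B cos(9x),
with A, B fixed by the endpoint conditions.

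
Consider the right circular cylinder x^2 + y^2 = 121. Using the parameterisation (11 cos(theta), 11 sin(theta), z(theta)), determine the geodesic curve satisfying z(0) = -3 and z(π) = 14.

Parameterise the cylinder of radius R = 11 as
    r(θ) = (11 cos θ, 11 sin θ, z(θ)).
The arc-length element is
    ds = sqrt(121 + (dz/dθ)^2) dθ,
so the Lagrangian is L = sqrt(121 + z'^2).
L depends on z' only, not on z or θ, so ∂L/∂z = 0 and
    ∂L/∂z' = z' / sqrt(121 + z'^2).
The Euler-Lagrange equation gives
    d/dθ( z' / sqrt(121 + z'^2) ) = 0,
so z' is constant. Integrating once:
    z(θ) = a θ + b,
a helix on the cylinder (a straight line when the cylinder is unrolled). The constants a, b are determined by the endpoint conditions.
With endpoint conditions z(0) = -3 and z(π) = 14: from z(0) = b we get b = -3, and a·π + -3 = 14 gives a = 17/π, so
    z(θ) = (17/π) θ − 3.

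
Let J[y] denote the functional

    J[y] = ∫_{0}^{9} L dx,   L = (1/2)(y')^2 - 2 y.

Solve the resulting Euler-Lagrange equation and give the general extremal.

The Lagrangian is L = (1/2)(y')^2 - 2 y.
∂L/∂y = -2.
∂L/∂y' = y'.
The Euler-Lagrange equation d/dx(∂L/∂y') − ∂L/∂y = 0 becomes:
    y'' + 2 = 0
General solution: y(x) = -x^2 + A x + B, where A and B are arbitrary constants fixed by the endpoint conditions.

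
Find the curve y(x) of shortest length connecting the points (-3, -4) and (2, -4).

Arc-length functional: J[y] = ∫ sqrt(1 + (y')^2) dx.
Lagrangian L = sqrt(1 + (y')^2) has no explicit y dependence, so ∂L/∂y = 0 and the Euler-Lagrange equation gives
    d/dx( y' / sqrt(1 + (y')^2) ) = 0  ⇒  y' / sqrt(1 + (y')^2) = const.
Hence y' is constant, so y(x) is affine.
Fitting the endpoints (-3, -4) and (2, -4):
    slope m = ((-4) − (-4)) / (2 − (-3)) = 0,
    intercept c = (-4) − m·(-3) = -4.
Extremal: y(x) = -4.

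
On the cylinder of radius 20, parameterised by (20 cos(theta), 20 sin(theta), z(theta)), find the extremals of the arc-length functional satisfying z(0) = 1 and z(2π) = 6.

Parameterise the cylinder of radius R = 20 as
    r(θ) = (20 cos θ, 20 sin θ, z(θ)).
The arc-length element is
    ds = sqrt(400 + (dz/dθ)^2) dθ,
so the Lagrangian is L = sqrt(400 + z'^2).
L depends on z' only, not on z or θ, so ∂L/∂z = 0 and
    ∂L/∂z' = z' / sqrt(400 + z'^2).
The Euler-Lagrange equation gives
    d/dθ( z' / sqrt(400 + z'^2) ) = 0,
so z' is constant. Integrating once:
    z(θ) = a θ + b,
a helix on the cylinder (a straight line when the cylinder is unrolled). The constants a, b are determined by the endpoint conditions.
With endpoint conditions z(0) = 1 and z(2π) = 6: from z(0) = b we get b = 1, and a·2π + 1 = 6 gives a = 5/(2π), so
    z(θ) = (5/(2π)) θ + 1.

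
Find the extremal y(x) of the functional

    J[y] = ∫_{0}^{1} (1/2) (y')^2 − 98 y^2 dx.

The Lagrangian is L = (1/2) (y')^2 − 98 y^2.
Compute ∂L/∂y = -196y, ∂L/∂y' = y'.
The Euler-Lagrange equation d/dx(∂L/∂y') − ∂L/∂y = 0 reduces to
    y'' + 196 y = 0.
Its general solution is
    y(x) = A sin(14x) + B cos(14x),
with A, B fixed by the endpoint conditions.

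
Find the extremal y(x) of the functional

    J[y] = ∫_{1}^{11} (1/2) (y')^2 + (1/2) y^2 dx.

The Lagrangian is L = (1/2) (y')^2 + (1/2) y^2.
Compute ∂L/∂y = y, ∂L/∂y' = y'.
The Euler-Lagrange equation d/dx(∂L/∂y') − ∂L/∂y = 0 reduces to
    y'' − y = 0.
Its general solution is
    y(x) = A e^x + B e^(−x),
with A, B fixed by the endpoint conditions.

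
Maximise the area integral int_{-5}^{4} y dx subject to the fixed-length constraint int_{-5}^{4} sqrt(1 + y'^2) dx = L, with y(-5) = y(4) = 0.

Set up the augmented Lagrangian using a multiplier λ for the length constraint:
    F(y, y') = y − λ sqrt(1 + y'^2).
F has no explicit x dependence, so the Beltrami identity yields a first integral
    F − y' ∂F/∂y' = C.
Compute ∂F/∂y' = −λ y' / sqrt(1 + y'^2). Then
    y − λ sqrt(1 + y'^2) + λ y'^2 / sqrt(1 + y'^2) = C
    ⇒  y − λ / sqrt(1 + y'^2) = C.
Solving for y' and integrating gives
    (x − a)^2 + (y − b)^2 = λ^2,
a circular arc of radius λ. The constants a, b are determined by the endpoint conditions y(-5) = y(4) = 0, and λ is fixed implicitly by the length constraint
    ∫_{-5}^{4} sqrt(1 + y'^2) dx = L.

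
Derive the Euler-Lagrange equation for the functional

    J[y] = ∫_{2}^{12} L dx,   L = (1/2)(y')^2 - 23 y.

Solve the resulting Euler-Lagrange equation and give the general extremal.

The Lagrangian is L = (1/2)(y')^2 - 23 y.
∂L/∂y = -23.
∂L/∂y' = y'.
The Euler-Lagrange equation d/dx(∂L/∂y') − ∂L/∂y = 0 becomes:
    y'' + 23 = 0
General solution: y(x) = -(23/2) x^2 + A x + B, where A and B are arbitrary constants fixed by the endpoint conditions.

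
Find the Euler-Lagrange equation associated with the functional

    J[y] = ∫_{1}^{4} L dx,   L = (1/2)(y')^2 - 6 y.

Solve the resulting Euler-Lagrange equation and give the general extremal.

The Lagrangian is L = (1/2)(y')^2 - 6 y.
∂L/∂y = -6.
∂L/∂y' = y'.
The Euler-Lagrange equation d/dx(∂L/∂y') − ∂L/∂y = 0 becomes:
    y'' + 6 = 0
General solution: y(x) = -3 x^2 + A x + B, where A and B are arbitrary constants fixed by the endpoint conditions.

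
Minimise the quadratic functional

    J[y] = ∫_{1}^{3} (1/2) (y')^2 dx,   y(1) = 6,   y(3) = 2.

The Lagrangian is L = (1/2) (y')^2.
Compute ∂L/∂y = 0, ∂L/∂y' = y'.
The Euler-Lagrange equation d/dx(∂L/∂y') − ∂L/∂y = 0 reduces to
    y'' = 0.
Its general solution is
    y(x) = A x + B,
with A, B fixed by the endpoint conditions.
Applying the endpoint conditions y(1) = 6 and y(3) = 2: solve A·1 + B = 6 and A·3 + B = 2. Subtracting gives A(3 − 1) = 2 − 6, so A = -2, and B = 6 − A·1 = 8. Therefore
    y(x) = -2 x + 8.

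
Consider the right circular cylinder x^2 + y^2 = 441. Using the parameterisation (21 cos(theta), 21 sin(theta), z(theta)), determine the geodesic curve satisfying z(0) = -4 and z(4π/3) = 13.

Parameterise the cylinder of radius R = 21 as
    r(θ) = (21 cos θ, 21 sin θ, z(θ)).
The arc-length element is
    ds = sqrt(441 + (dz/dθ)^2) dθ,
so the Lagrangian is L = sqrt(441 + z'^2).
L depends on z' only, not on z or θ, so ∂L/∂z = 0 and
    ∂L/∂z' = z' / sqrt(441 + z'^2).
The Euler-Lagrange equation gives
    d/dθ( z' / sqrt(441 + z'^2) ) = 0,
so z' is constant. Integrating once:
    z(θ) = a θ + b,
a helix on the cylinder (a straight line when the cylinder is unrolled). The constants a, b are determined by the endpoint conditions.
With endpoint conditions z(0) = -4 and z(4π/3) = 13: from z(0) = b we get b = -4, and a·4π/3 + -4 = 13 gives a = 51/(4π), so
    z(θ) = (51/(4π)) θ − 4.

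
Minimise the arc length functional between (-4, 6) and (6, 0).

Arc-length functional: J[y] = ∫ sqrt(1 + (y')^2) dx.
Lagrangian L = sqrt(1 + (y')^2) has no explicit y dependence, so ∂L/∂y = 0 and the Euler-Lagrange equation gives
    d/dx( y' / sqrt(1 + (y')^2) ) = 0  ⇒  y' / sqrt(1 + (y')^2) = const.
Hence y' is constant, so y(x) is affine.
Fitting the endpoints (-4, 6) and (6, 0):
    slope m = (0 − 6) / (6 − (-4)) = -3/5,
    intercept c = 6 − m·(-4) = 18/5.
Extremal: y(x) = (-3/5) x + 18/5.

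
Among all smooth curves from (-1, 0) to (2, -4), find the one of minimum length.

Arc-length functional: J[y] = ∫ sqrt(1 + (y')^2) dx.
Lagrangian L = sqrt(1 + (y')^2) has no explicit y dependence, so ∂L/∂y = 0 and the Euler-Lagrange equation gives
    d/dx( y' / sqrt(1 + (y')^2) ) = 0  ⇒  y' / sqrt(1 + (y')^2) = const.
Hence y' is constant, so y(x) is affine.
Fitting the endpoints (-1, 0) and (2, -4):
    slope m = ((-4) − 0) / (2 − (-1)) = -4/3,
    intercept c = 0 − m·(-1) = -4/3.
Extremal: y(x) = (-4/3) x - 4/3.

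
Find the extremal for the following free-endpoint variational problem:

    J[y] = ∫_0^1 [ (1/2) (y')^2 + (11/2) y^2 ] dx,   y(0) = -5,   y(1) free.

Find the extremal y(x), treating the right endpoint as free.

The Lagrangian L = (1/2) (y')^2 + (11/2) y^2 gives
    ∂L/∂y = 11 y,   ∂L/∂y' = y'.
Euler-Lagrange: y'' − 11 y = 0.
With k = sqrt(11), the general solution is
    y(x) = A cosh(sqrt(11) x) + B sinh(sqrt(11) x).
Fixed left endpoint y(0) = -5 ⇒ A = -5.
The right endpoint x = 1 is free, so the natural (transversality) condition is ∂L/∂y' |_{x=1} = 0, i.e. y'(1) = 0.
Compute y'(x) = A k sinh(k x) + B k cosh(k x), so
    y'(1) = A k sinh(k·1) + B k cosh(k·1) = 0
    ⇒ B = −A tanh(k·1) = 5 tanh(sqrt(11)·1).
Therefore the extremal is
    y(x) = −5 cosh(sqrt(11) x) + 5 tanh(sqrt(11)·1) sinh(sqrt(11) x).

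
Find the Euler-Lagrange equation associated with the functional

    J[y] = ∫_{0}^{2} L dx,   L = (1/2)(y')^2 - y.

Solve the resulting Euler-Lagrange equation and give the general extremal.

The Lagrangian is L = (1/2)(y')^2 - y.
∂L/∂y = -1.
∂L/∂y' = y'.
The Euler-Lagrange equation d/dx(∂L/∂y') − ∂L/∂y = 0 becomes:
    y'' + 1 = 0
General solution: y(x) = -x^2/2 + A x + B, where A and B are arbitrary constants fixed by the endpoint conditions.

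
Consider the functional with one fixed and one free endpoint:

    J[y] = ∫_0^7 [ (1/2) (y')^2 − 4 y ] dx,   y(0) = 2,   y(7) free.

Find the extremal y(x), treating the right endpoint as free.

The Lagrangian L = (1/2) (y')^2 − 4 y gives
    ∂L/∂y = −4,   ∂L/∂y' = y'.
Euler-Lagrange: d/dx(y') − (−4) = 0, i.e. y'' + 4 = 0, so
    y(x) = −(4/2) x^2 + C1 x + C2.
Fixed left endpoint y(0) = 2 ⇒ C2 = 2.
The right endpoint x = 7 is free, so the natural (transversality) condition is ∂L/∂y' |_{x=7} = 0, i.e. y'(7) = 0.
Compute y'(x) = −4 x + C1, so y'(7) = −28 + C1 = 0 ⇒ C1 = 28.
Therefore the extremal is
    y(x) = −2 x^2 + 28 x + 2.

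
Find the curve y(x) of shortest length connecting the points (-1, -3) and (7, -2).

Arc-length functional: J[y] = ∫ sqrt(1 + (y')^2) dx.
Lagrangian L = sqrt(1 + (y')^2) has no explicit y dependence, so ∂L/∂y = 0 and the Euler-Lagrange equation gives
    d/dx( y' / sqrt(1 + (y')^2) ) = 0  ⇒  y' / sqrt(1 + (y')^2) = const.
Hence y' is constant, so y(x) is affine.
Fitting the endpoints (-1, -3) and (7, -2):
    slope m = ((-2) − (-3)) / (7 − (-1)) = 1/8,
    intercept c = (-3) − m·(-1) = -23/8.
Extremal: y(x) = (1/8) x - 23/8.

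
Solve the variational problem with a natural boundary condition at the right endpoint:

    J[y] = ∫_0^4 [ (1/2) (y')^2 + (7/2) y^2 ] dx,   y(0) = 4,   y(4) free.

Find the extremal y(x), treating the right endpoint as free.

The Lagrangian L = (1/2) (y')^2 + (7/2) y^2 gives
    ∂L/∂y = 7 y,   ∂L/∂y' = y'.
Euler-Lagrange: y'' − 7 y = 0.
With k = sqrt(7), the general solution is
    y(x) = A cosh(sqrt(7) x) + B sinh(sqrt(7) x).
Fixed left endpoint y(0) = 4 ⇒ A = 4.
The right endpoint x = 4 is free, so the natural (transversality) condition is ∂L/∂y' |_{x=4} = 0, i.e. y'(4) = 0.
Compute y'(x) = A k sinh(k x) + B k cosh(k x), so
    y'(4) = A k sinh(k·4) + B k cosh(k·4) = 0
    ⇒ B = −A tanh(k·4) = − 4 tanh(sqrt(7)·4).
Therefore the extremal is
    y(x) = 4 cosh(sqrt(7) x) − 4 tanh(sqrt(7)·4) sinh(sqrt(7) x).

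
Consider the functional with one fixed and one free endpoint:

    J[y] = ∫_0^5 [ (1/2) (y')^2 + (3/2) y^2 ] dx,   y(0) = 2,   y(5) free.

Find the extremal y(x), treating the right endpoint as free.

The Lagrangian L = (1/2) (y')^2 + (3/2) y^2 gives
    ∂L/∂y = 3 y,   ∂L/∂y' = y'.
Euler-Lagrange: y'' − 3 y = 0.
With k = sqrt(3), the general solution is
    y(x) = A cosh(sqrt(3) x) + B sinh(sqrt(3) x).
Fixed left endpoint y(0) = 2 ⇒ A = 2.
The right endpoint x = 5 is free, so the natural (transversality) condition is ∂L/∂y' |_{x=5} = 0, i.e. y'(5) = 0.
Compute y'(x) = A k sinh(k x) + B k cosh(k x), so
    y'(5) = A k sinh(k·5) + B k cosh(k·5) = 0
    ⇒ B = −A tanh(k·5) = − 2 tanh(sqrt(3)·5).
Therefore the extremal is
    y(x) = 2 cosh(sqrt(3) x) − 2 tanh(sqrt(3)·5) sinh(sqrt(3) x).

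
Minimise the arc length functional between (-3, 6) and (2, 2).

Arc-length functional: J[y] = ∫ sqrt(1 + (y')^2) dx.
Lagrangian L = sqrt(1 + (y')^2) has no explicit y dependence, so ∂L/∂y = 0 and the Euler-Lagrange equation gives
    d/dx( y' / sqrt(1 + (y')^2) ) = 0  ⇒  y' / sqrt(1 + (y')^2) = const.
Hence y' is constant, so y(x) is affine.
Fitting the endpoints (-3, 6) and (2, 2):
    slope m = (2 − 6) / (2 − (-3)) = -4/5,
    intercept c = 6 − m·(-3) = 18/5.
Extremal: y(x) = (-4/5) x + 18/5.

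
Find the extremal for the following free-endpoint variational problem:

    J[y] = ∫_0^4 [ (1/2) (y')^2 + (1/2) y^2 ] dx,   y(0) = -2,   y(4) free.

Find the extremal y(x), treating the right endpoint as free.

The Lagrangian L = (1/2) (y')^2 + (1/2) y^2 gives
    ∂L/∂y = 1 y,   ∂L/∂y' = y'.
Euler-Lagrange: y'' − y = 0.
With k = 1, the general solution is
    y(x) = A cosh(x) + B sinh(x).
Fixed left endpoint y(0) = -2 ⇒ A = -2.
The right endpoint x = 4 is free, so the natural (transversality) condition is ∂L/∂y' |_{x=4} = 0, i.e. y'(4) = 0.
Compute y'(x) = A k sinh(k x) + B k cosh(k x), so
    y'(4) = A k sinh(k·4) + B k cosh(k·4) = 0
    ⇒ B = −A tanh(k·4) = 2 tanh(1·4).
Therefore the extremal is
    y(x) = −2 cosh(1 x) + 2 tanh(1·4) sinh(1 x).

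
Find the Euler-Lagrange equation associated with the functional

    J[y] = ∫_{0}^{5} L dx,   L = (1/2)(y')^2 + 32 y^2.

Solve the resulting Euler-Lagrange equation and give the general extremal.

The Lagrangian is L = (1/2)(y')^2 + 32 y^2.
∂L/∂y = 64y.
∂L/∂y' = y'.
The Euler-Lagrange equation d/dx(∂L/∂y') − ∂L/∂y = 0 becomes:
    y'' - 64 y = 0
General solution: y(x) = A e^(8x) + B e^(-8x), where A and B are arbitrary constants fixed by the endpoint conditions.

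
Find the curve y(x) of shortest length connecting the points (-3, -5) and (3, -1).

Arc-length functional: J[y] = ∫ sqrt(1 + (y')^2) dx.
Lagrangian L = sqrt(1 + (y')^2) has no explicit y dependence, so ∂L/∂y = 0 and the Euler-Lagrange equation gives
    d/dx( y' / sqrt(1 + (y')^2) ) = 0  ⇒  y' / sqrt(1 + (y')^2) = const.
Hence y' is constant, so y(x) is affine.
Fitting the endpoints (-3, -5) and (3, -1):
    slope m = ((-1) − (-5)) / (3 − (-3)) = 2/3,
    intercept c = (-5) − m·(-3) = -3.
Extremal: y(x) = (2/3) x - 3.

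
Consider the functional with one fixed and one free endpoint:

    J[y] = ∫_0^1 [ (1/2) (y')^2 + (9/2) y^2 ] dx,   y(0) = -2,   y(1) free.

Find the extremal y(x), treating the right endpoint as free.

The Lagrangian L = (1/2) (y')^2 + (9/2) y^2 gives
    ∂L/∂y = 9 y,   ∂L/∂y' = y'.
Euler-Lagrange: y'' − 9 y = 0.
With k = 3, the general solution is
    y(x) = A cosh(3 x) + B sinh(3 x).
Fixed left endpoint y(0) = -2 ⇒ A = -2.
The right endpoint x = 1 is free, so the natural (transversality) condition is ∂L/∂y' |_{x=1} = 0, i.e. y'(1) = 0.
Compute y'(x) = A k sinh(k x) + B k cosh(k x), so
    y'(1) = A k sinh(k·1) + B k cosh(k·1) = 0
    ⇒ B = −A tanh(k·1) = 2 tanh(3·1).
Therefore the extremal is
    y(x) = −2 cosh(3 x) + 2 tanh(3·1) sinh(3 x).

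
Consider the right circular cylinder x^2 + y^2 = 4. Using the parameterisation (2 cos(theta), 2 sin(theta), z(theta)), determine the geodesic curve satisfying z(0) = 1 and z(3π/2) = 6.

Parameterise the cylinder of radius R = 2 as
    r(θ) = (2 cos θ, 2 sin θ, z(θ)).
The arc-length element is
    ds = sqrt(4 + (dz/dθ)^2) dθ,
so the Lagrangian is L = sqrt(4 + z'^2).
L depends on z' only, not on z or θ, so ∂L/∂z = 0 and
    ∂L/∂z' = z' / sqrt(4 + z'^2).
The Euler-Lagrange equation gives
    d/dθ( z' / sqrt(4 + z'^2) ) = 0,
so z' is constant. Integrating once:
    z(θ) = a θ + b,
a helix on the cylinder (a straight line when the cylinder is unrolled). The constants a, b are determined by the endpoint conditions.
With endpoint conditions z(0) = 1 and z(3π/2) = 6: from z(0) = b we get b = 1, and a·3π/2 + 1 = 6 gives a = 10/(3π), so
    z(θ) = (10/(3π)) θ + 1.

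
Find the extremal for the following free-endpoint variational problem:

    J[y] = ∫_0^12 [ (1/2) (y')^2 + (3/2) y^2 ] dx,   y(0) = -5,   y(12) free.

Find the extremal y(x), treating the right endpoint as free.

The Lagrangian L = (1/2) (y')^2 + (3/2) y^2 gives
    ∂L/∂y = 3 y,   ∂L/∂y' = y'.
Euler-Lagrange: y'' − 3 y = 0.
With k = sqrt(3), the general solution is
    y(x) = A cosh(sqrt(3) x) + B sinh(sqrt(3) x).
Fixed left endpoint y(0) = -5 ⇒ A = -5.
The right endpoint x = 12 is free, so the natural (transversality) condition is ∂L/∂y' |_{x=12} = 0, i.e. y'(12) = 0.
Compute y'(x) = A k sinh(k x) + B k cosh(k x), so
    y'(12) = A k sinh(k·12) + B k cosh(k·12) = 0
    ⇒ B = −A tanh(k·12) = 5 tanh(sqrt(3)·12).
Therefore the extremal is
    y(x) = −5 cosh(sqrt(3) x) + 5 tanh(sqrt(3)·12) sinh(sqrt(3) x).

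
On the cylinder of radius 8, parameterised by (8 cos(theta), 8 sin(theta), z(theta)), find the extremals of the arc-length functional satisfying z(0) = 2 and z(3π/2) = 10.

Parameterise the cylinder of radius R = 8 as
    r(θ) = (8 cos θ, 8 sin θ, z(θ)).
The arc-length element is
    ds = sqrt(64 + (dz/dθ)^2) dθ,
so the Lagrangian is L = sqrt(64 + z'^2).
L depends on z' only, not on z or θ, so ∂L/∂z = 0 and
    ∂L/∂z' = z' / sqrt(64 + z'^2).
The Euler-Lagrange equation gives
    d/dθ( z' / sqrt(64 + z'^2) ) = 0,
so z' is constant. Integrating once:
    z(θ) = a θ + b,
a helix on the cylinder (a straight line when the cylinder is unrolled). The constants a, b are determined by the endpoint conditions.
With endpoint conditions z(0) = 2 and z(3π/2) = 10: from z(0) = b we get b = 2, and a·3π/2 + 2 = 10 gives a = 16/(3π), so
    z(θ) = (16/(3π)) θ + 2.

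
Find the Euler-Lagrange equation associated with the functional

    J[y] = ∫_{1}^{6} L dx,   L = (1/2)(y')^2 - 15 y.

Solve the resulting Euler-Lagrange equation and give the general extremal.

The Lagrangian is L = (1/2)(y')^2 - 15 y.
∂L/∂y = -15.
∂L/∂y' = y'.
The Euler-Lagrange equation d/dx(∂L/∂y') − ∂L/∂y = 0 becomes:
    y'' + 15 = 0
General solution: y(x) = -(15/2) x^2 + A x + B, where A and B are arbitrary constants fixed by the endpoint conditions.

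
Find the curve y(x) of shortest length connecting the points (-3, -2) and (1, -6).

Arc-length functional: J[y] = ∫ sqrt(1 + (y')^2) dx.
Lagrangian L = sqrt(1 + (y')^2) has no explicit y dependence, so ∂L/∂y = 0 and the Euler-Lagrange equation gives
    d/dx( y' / sqrt(1 + (y')^2) ) = 0  ⇒  y' / sqrt(1 + (y')^2) = const.
Hence y' is constant, so y(x) is affine.
Fitting the endpoints (-3, -2) and (1, -6):
    slope m = ((-6) − (-2)) / (1 − (-3)) = -1,
    intercept c = (-2) − m·(-3) = -5.
Extremal: y(x) = -x - 5.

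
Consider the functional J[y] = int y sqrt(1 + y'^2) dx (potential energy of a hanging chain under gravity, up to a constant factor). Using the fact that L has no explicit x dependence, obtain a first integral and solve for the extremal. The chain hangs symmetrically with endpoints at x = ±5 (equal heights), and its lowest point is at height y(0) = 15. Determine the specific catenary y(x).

The Lagrangian L(y, y') = y sqrt(1 + y'^2) has no explicit x dependence, so the Beltrami identity applies:
    L − y' ∂L/∂y' = C.
Compute ∂L/∂y' = y · y' / sqrt(1 + y'^2). Then
    L − y' ∂L/∂y'
    = y sqrt(1 + y'^2) − y · y'^2 / sqrt(1 + y'^2)
    = y (1 + y'^2 − y'^2) / sqrt(1 + y'^2)
    = y / sqrt(1 + y'^2) = C.
Squaring gives y^2 = C^2 (1 + y'^2), i.e.
    y'^2 = y^2 / C^2 − 1.
Separating variables,
    dy / sqrt(y^2 − C^2) = dx / C,
and integrating gives arccosh(y / C) = (x − a)/C, so
    y(x) = C cosh((x − a)/C),
the catenary. The constants C and a are fixed by the two endpoint conditions (and, for the hanging-chain problem, the length constraint selects C).
Now fit the given data. The endpoints x = ±5 are symmetric at equal height, so the catenary is even about its minimum: a = 0 and y(x) = C cosh(x/C). The lowest point is y(0) = C cosh(0) = C, and we are told y(0) = 15, so C = 15. Therefore
    y(x) = 15 cosh(x/15),
and at the endpoints
    y(±5) = 15 cosh(5/15).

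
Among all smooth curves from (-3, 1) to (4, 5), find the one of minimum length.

Arc-length functional: J[y] = ∫ sqrt(1 + (y')^2) dx.
Lagrangian L = sqrt(1 + (y')^2) has no explicit y dependence, so ∂L/∂y = 0 and the Euler-Lagrange equation gives
    d/dx( y' / sqrt(1 + (y')^2) ) = 0  ⇒  y' / sqrt(1 + (y')^2) = const.
Hence y' is constant, so y(x) is affine.
Fitting the endpoints (-3, 1) and (4, 5):
    slope m = (5 − 1) / (4 − (-3)) = 4/7,
    intercept c = 1 − m·(-3) = 19/7.
Extremal: y(x) = (4/7) x + 19/7.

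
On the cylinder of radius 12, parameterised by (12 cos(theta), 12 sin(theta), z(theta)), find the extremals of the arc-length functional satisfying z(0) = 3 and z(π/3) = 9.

Parameterise the cylinder of radius R = 12 as
    r(θ) = (12 cos θ, 12 sin θ, z(θ)).
The arc-length element is
    ds = sqrt(144 + (dz/dθ)^2) dθ,
so the Lagrangian is L = sqrt(144 + z'^2).
L depends on z' only, not on z or θ, so ∂L/∂z = 0 and
    ∂L/∂z' = z' / sqrt(144 + z'^2).
The Euler-Lagrange equation gives
    d/dθ( z' / sqrt(144 + z'^2) ) = 0,
so z' is constant. Integrating once:
    z(θ) = a θ + b,
a helix on the cylinder (a straight line when the cylinder is unrolled). The constants a, b are determined by the endpoint conditions.
With endpoint conditions z(0) = 3 and z(π/3) = 9: from z(0) = b we get b = 3, and a·π/3 + 3 = 9 gives a = 18/π, so
    z(θ) = (18/π) θ + 3.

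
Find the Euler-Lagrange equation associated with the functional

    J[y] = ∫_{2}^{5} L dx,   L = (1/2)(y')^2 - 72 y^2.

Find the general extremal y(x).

The Lagrangian is L = (1/2)(y')^2 - 72 y^2.
∂L/∂y = -144y.
∂L/∂y' = y'.
The Euler-Lagrange equation d/dx(∂L/∂y') − ∂L/∂y = 0 becomes:
    y'' + 144 y = 0
General solution: y(x) = A sin(12x) + B cos(12x), where A and B are arbitrary constants fixed by the endpoint conditions.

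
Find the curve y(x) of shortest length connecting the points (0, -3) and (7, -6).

Arc-length functional: J[y] = ∫ sqrt(1 + (y')^2) dx.
Lagrangian L = sqrt(1 + (y')^2) has no explicit y dependence, so ∂L/∂y = 0 and the Euler-Lagrange equation gives
    d/dx( y' / sqrt(1 + (y')^2) ) = 0  ⇒  y' / sqrt(1 + (y')^2) = const.
Hence y' is constant, so y(x) is affine.
Fitting the endpoints (0, -3) and (7, -6):
    slope m = ((-6) − (-3)) / (7 − 0) = -3/7,
    intercept c = (-3) − m·0 = -3.
Extremal: y(x) = (-3/7) x - 3.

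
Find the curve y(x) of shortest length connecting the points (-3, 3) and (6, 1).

Arc-length functional: J[y] = ∫ sqrt(1 + (y')^2) dx.
Lagrangian L = sqrt(1 + (y')^2) has no explicit y dependence, so ∂L/∂y = 0 and the Euler-Lagrange equation gives
    d/dx( y' / sqrt(1 + (y')^2) ) = 0  ⇒  y' / sqrt(1 + (y')^2) = const.
Hence y' is constant, so y(x) is affine.
Fitting the endpoints (-3, 3) and (6, 1):
    slope m = (1 − 3) / (6 − (-3)) = -2/9,
    intercept c = 3 − m·(-3) = 7/3.
Extremal: y(x) = (-2/9) x + 7/3.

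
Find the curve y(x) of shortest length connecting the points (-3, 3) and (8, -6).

Arc-length functional: J[y] = ∫ sqrt(1 + (y')^2) dx.
Lagrangian L = sqrt(1 + (y')^2) has no explicit y dependence, so ∂L/∂y = 0 and the Euler-Lagrange equation gives
    d/dx( y' / sqrt(1 + (y')^2) ) = 0  ⇒  y' / sqrt(1 + (y')^2) = const.
Hence y' is constant, so y(x) is affine.
Fitting the endpoints (-3, 3) and (8, -6):
    slope m = ((-6) − 3) / (8 − (-3)) = -9/11,
    intercept c = 3 − m·(-3) = 6/11.
Extremal: y(x) = (-9/11) x + 6/11.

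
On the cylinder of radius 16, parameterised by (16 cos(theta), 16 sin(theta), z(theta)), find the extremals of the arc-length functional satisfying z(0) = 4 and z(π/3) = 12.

Parameterise the cylinder of radius R = 16 as
    r(θ) = (16 cos θ, 16 sin θ, z(θ)).
The arc-length element is
    ds = sqrt(256 + (dz/dθ)^2) dθ,
so the Lagrangian is L = sqrt(256 + z'^2).
L depends on z' only, not on z or θ, so ∂L/∂z = 0 and
    ∂L/∂z' = z' / sqrt(256 + z'^2).
The Euler-Lagrange equation gives
    d/dθ( z' / sqrt(256 + z'^2) ) = 0,
so z' is constant. Integrating once:
    z(θ) = a θ + b,
a helix on the cylinder (a straight line when the cylinder is unrolled). The constants a, b are determined by the endpoint conditions.
With endpoint conditions z(0) = 4 and z(π/3) = 12: from z(0) = b we get b = 4, and a·π/3 + 4 = 12 gives a = 24/π, so
    z(θ) = (24/π) θ + 4.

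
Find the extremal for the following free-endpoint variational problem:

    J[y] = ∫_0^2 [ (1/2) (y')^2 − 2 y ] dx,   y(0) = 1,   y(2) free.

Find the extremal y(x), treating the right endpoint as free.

The Lagrangian L = (1/2) (y')^2 − 2 y gives
    ∂L/∂y = −2,   ∂L/∂y' = y'.
Euler-Lagrange: d/dx(y') − (−2) = 0, i.e. y'' + 2 = 0, so
    y(x) = −(2/2) x^2 + C1 x + C2.
Fixed left endpoint y(0) = 1 ⇒ C2 = 1.
The right endpoint x = 2 is free, so the natural (transversality) condition is ∂L/∂y' |_{x=2} = 0, i.e. y'(2) = 0.
Compute y'(x) = −2 x + C1, so y'(2) = −4 + C1 = 0 ⇒ C1 = 4.
Therefore the extremal is
    y(x) = −x^2 + 4 x + 1.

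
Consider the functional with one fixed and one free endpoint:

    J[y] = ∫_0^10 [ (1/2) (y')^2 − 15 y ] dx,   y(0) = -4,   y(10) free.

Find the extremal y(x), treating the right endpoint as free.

The Lagrangian L = (1/2) (y')^2 − 15 y gives
    ∂L/∂y = −15,   ∂L/∂y' = y'.
Euler-Lagrange: d/dx(y') − (−15) = 0, i.e. y'' + 15 = 0, so
    y(x) = −(15/2) x^2 + C1 x + C2.
Fixed left endpoint y(0) = -4 ⇒ C2 = -4.
The right endpoint x = 10 is free, so the natural (transversality) condition is ∂L/∂y' |_{x=10} = 0, i.e. y'(10) = 0.
Compute y'(x) = −15 x + C1, so y'(10) = −150 + C1 = 0 ⇒ C1 = 150.
Therefore the extremal is
    y(x) = −(15/2) x^2 + 150 x − 4.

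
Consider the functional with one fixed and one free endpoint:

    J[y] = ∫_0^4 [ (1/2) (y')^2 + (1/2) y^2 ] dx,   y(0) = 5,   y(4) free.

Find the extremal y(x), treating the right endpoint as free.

The Lagrangian L = (1/2) (y')^2 + (1/2) y^2 gives
    ∂L/∂y = 1 y,   ∂L/∂y' = y'.
Euler-Lagrange: y'' − y = 0.
With k = 1, the general solution is
    y(x) = A cosh(x) + B sinh(x).
Fixed left endpoint y(0) = 5 ⇒ A = 5.
The right endpoint x = 4 is free, so the natural (transversality) condition is ∂L/∂y' |_{x=4} = 0, i.e. y'(4) = 0.
Compute y'(x) = A k sinh(k x) + B k cosh(k x), so
    y'(4) = A k sinh(k·4) + B k cosh(k·4) = 0
    ⇒ B = −A tanh(k·4) = − 5 tanh(1·4).
Therefore the extremal is
    y(x) = 5 cosh(1 x) − 5 tanh(1·4) sinh(1 x).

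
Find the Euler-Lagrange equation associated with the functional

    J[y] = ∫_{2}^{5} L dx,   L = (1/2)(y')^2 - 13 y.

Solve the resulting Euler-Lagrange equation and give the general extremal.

The Lagrangian is L = (1/2)(y')^2 - 13 y.
∂L/∂y = -13.
∂L/∂y' = y'.
The Euler-Lagrange equation d/dx(∂L/∂y') − ∂L/∂y = 0 becomes:
    y'' + 13 = 0
General solution: y(x) = -(13/2) x^2 + A x + B, where A and B are arbitrary constants fixed by the endpoint conditions.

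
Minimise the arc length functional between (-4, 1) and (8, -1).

Arc-length functional: J[y] = ∫ sqrt(1 + (y')^2) dx.
Lagrangian L = sqrt(1 + (y')^2) has no explicit y dependence, so ∂L/∂y = 0 and the Euler-Lagrange equation gives
    d/dx( y' / sqrt(1 + (y')^2) ) = 0  ⇒  y' / sqrt(1 + (y')^2) = const.
Hence y' is constant, so y(x) is affine.
Fitting the endpoints (-4, 1) and (8, -1):
    slope m = ((-1) − 1) / (8 − (-4)) = -1/6,
    intercept c = 1 − m·(-4) = 1/3.
Extremal: y(x) = (-1/6) x + 1/3.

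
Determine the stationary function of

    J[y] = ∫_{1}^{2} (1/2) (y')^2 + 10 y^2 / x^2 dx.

The Lagrangian is L = (1/2) (y')^2 + 10 y^2 / x^2.
Compute ∂L/∂y = 20y/x^2, ∂L/∂y' = y'.
The Euler-Lagrange equation d/dx(∂L/∂y') − ∂L/∂y = 0 reduces to
    y'' − 20/x^2 · y = 0  (x > 0).
Its general solution is
    y(x) = A x^5 + B x^(-4),
with A, B fixed by the endpoint conditions.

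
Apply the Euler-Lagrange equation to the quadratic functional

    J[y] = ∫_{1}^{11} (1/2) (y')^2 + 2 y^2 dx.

The Lagrangian is L = (1/2) (y')^2 + 2 y^2.
Compute ∂L/∂y = 4y, ∂L/∂y' = y'.
The Euler-Lagrange equation d/dx(∂L/∂y') − ∂L/∂y = 0 reduces to
    y'' − 4 y = 0.
Its general solution is
    y(x) = A e^(2x) + B e^(−2x),
with A, B fixed by the endpoint conditions.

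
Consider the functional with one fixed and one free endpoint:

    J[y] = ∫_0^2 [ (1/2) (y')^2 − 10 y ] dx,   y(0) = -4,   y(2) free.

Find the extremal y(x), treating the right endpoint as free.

The Lagrangian L = (1/2) (y')^2 − 10 y gives
    ∂L/∂y = −10,   ∂L/∂y' = y'.
Euler-Lagrange: d/dx(y') − (−10) = 0, i.e. y'' + 10 = 0, so
    y(x) = −(10/2) x^2 + C1 x + C2.
Fixed left endpoint y(0) = -4 ⇒ C2 = -4.
The right endpoint x = 2 is free, so the natural (transversality) condition is ∂L/∂y' |_{x=2} = 0, i.e. y'(2) = 0.
Compute y'(x) = −10 x + C1, so y'(2) = −20 + C1 = 0 ⇒ C1 = 20.
Therefore the extremal is
    y(x) = −5 x^2 + 20 x − 4.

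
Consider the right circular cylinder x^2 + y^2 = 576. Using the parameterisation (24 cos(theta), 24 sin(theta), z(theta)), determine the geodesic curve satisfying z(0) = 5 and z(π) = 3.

Parameterise the cylinder of radius R = 24 as
    r(θ) = (24 cos θ, 24 sin θ, z(θ)).
The arc-length element is
    ds = sqrt(576 + (dz/dθ)^2) dθ,
so the Lagrangian is L = sqrt(576 + z'^2).
L depends on z' only, not on z or θ, so ∂L/∂z = 0 and
    ∂L/∂z' = z' / sqrt(576 + z'^2).
The Euler-Lagrange equation gives
    d/dθ( z' / sqrt(576 + z'^2) ) = 0,
so z' is constant. Integrating once:
    z(θ) = a θ + b,
a helix on the cylinder (a straight line when the cylinder is unrolled). The constants a, b are determined by the endpoint conditions.
With endpoint conditions z(0) = 5 and z(π) = 3: from z(0) = b we get b = 5, and a·π + 5 = 3 gives a = -2/π, so
    z(θ) = (-2/π) θ + 5.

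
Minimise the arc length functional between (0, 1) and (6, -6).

Arc-length functional: J[y] = ∫ sqrt(1 + (y')^2) dx.
Lagrangian L = sqrt(1 + (y')^2) has no explicit y dependence, so ∂L/∂y = 0 and the Euler-Lagrange equation gives
    d/dx( y' / sqrt(1 + (y')^2) ) = 0  ⇒  y' / sqrt(1 + (y')^2) = const.
Hence y' is constant, so y(x) is affine.
Fitting the endpoints (0, 1) and (6, -6):
    slope m = ((-6) − 1) / (6 − 0) = -7/6,
    intercept c = 1 − m·0 = 1.
Extremal: y(x) = (-7/6) x + 1.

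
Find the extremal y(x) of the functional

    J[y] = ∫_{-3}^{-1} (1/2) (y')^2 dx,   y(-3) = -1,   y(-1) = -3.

The Lagrangian is L = (1/2) (y')^2.
Compute ∂L/∂y = 0, ∂L/∂y' = y'.
The Euler-Lagrange equation d/dx(∂L/∂y') − ∂L/∂y = 0 reduces to
    y'' = 0.
Its general solution is
    y(x) = A x + B,
with A, B fixed by the endpoint conditions.
Applying the endpoint conditions y(-3) = -1 and y(-1) = -3: solve A·-3 + B = -1 and A·-1 + B = -3. Subtracting gives A(-1 − -3) = -3 − -1, so A = -1, and B = -1 − A·-3 = -4. Therefore
    y(x) = -x - 4.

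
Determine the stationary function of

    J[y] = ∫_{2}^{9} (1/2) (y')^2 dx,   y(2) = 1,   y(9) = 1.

The Lagrangian is L = (1/2) (y')^2.
Compute ∂L/∂y = 0, ∂L/∂y' = y'.
The Euler-Lagrange equation d/dx(∂L/∂y') − ∂L/∂y = 0 reduces to
    y'' = 0.
Its general solution is
    y(x) = A x + B,
with A, B fixed by the endpoint conditions.
Applying the endpoint conditions y(2) = 1 and y(9) = 1: solve A·2 + B = 1 and A·9 + B = 1. Subtracting gives A(9 − 2) = 1 − 1, so A = 0, and B = 1 − A·2 = 1. Therefore
    y(x) = 1.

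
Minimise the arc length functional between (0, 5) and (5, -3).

Arc-length functional: J[y] = ∫ sqrt(1 + (y')^2) dx.
Lagrangian L = sqrt(1 + (y')^2) has no explicit y dependence, so ∂L/∂y = 0 and the Euler-Lagrange equation gives
    d/dx( y' / sqrt(1 + (y')^2) ) = 0  ⇒  y' / sqrt(1 + (y')^2) = const.
Hence y' is constant, so y(x) is affine.
Fitting the endpoints (0, 5) and (5, -3):
    slope m = ((-3) − 5) / (5 − 0) = -8/5,
    intercept c = 5 − m·0 = 5.
Extremal: y(x) = (-8/5) x + 5.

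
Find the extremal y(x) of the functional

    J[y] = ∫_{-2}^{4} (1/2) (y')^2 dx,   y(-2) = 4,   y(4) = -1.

The Lagrangian is L = (1/2) (y')^2.
Compute ∂L/∂y = 0, ∂L/∂y' = y'.
The Euler-Lagrange equation d/dx(∂L/∂y') − ∂L/∂y = 0 reduces to
    y'' = 0.
Its general solution is
    y(x) = A x + B,
with A, B fixed by the endpoint conditions.
Applying the endpoint conditions y(-2) = 4 and y(4) = -1: solve A·-2 + B = 4 and A·4 + B = -1. Subtracting gives A(4 − -2) = -1 − 4, so A = -5/6, and B = 4 − A·-2 = 7/3. Therefore
    y(x) = (-5/6) x + 7/3.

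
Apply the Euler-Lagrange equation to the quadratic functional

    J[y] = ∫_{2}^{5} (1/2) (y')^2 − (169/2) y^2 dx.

The Lagrangian is L = (1/2) (y')^2 − (169/2) y^2.
Compute ∂L/∂y = -169y, ∂L/∂y' = y'.
The Euler-Lagrange equation d/dx(∂L/∂y') − ∂L/∂y = 0 reduces to
    y'' + 169 y = 0.
Its general solution is
    y(x) = A sin(13x) + B cos(13x),
with A, B fixed by the endpoint conditions.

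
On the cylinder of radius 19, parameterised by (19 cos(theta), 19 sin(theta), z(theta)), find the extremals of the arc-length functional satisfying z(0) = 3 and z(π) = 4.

Parameterise the cylinder of radius R = 19 as
    r(θ) = (19 cos θ, 19 sin θ, z(θ)).
The arc-length element is
    ds = sqrt(361 + (dz/dθ)^2) dθ,
so the Lagrangian is L = sqrt(361 + z'^2).
L depends on z' only, not on z or θ, so ∂L/∂z = 0 and
    ∂L/∂z' = z' / sqrt(361 + z'^2).
The Euler-Lagrange equation gives
    d/dθ( z' / sqrt(361 + z'^2) ) = 0,
so z' is constant. Integrating once:
    z(θ) = a θ + b,
a helix on the cylinder (a straight line when the cylinder is unrolled). The constants a, b are determined by the endpoint conditions.
With endpoint conditions z(0) = 3 and z(π) = 4: from z(0) = b we get b = 3, and a·π + 3 = 4 gives a = 1/π, so
    z(θ) = (1/π) θ + 3.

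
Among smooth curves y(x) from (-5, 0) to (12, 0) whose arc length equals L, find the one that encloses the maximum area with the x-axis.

Set up the augmented Lagrangian using a multiplier λ for the length constraint:
    F(y, y') = y − λ sqrt(1 + y'^2).
F has no explicit x dependence, so the Beltrami identity yields a first integral
    F − y' ∂F/∂y' = C.
Compute ∂F/∂y' = −λ y' / sqrt(1 + y'^2). Then
    y − λ sqrt(1 + y'^2) + λ y'^2 / sqrt(1 + y'^2) = C
    ⇒  y − λ / sqrt(1 + y'^2) = C.
Solving for y' and integrating gives
    (x − a)^2 + (y − b)^2 = λ^2,
a circular arc of radius λ. The constants a, b are determined by the endpoint conditions y(-5) = y(12) = 0, and λ is fixed implicitly by the length constraint
    ∫_{-5}^{12} sqrt(1 + y'^2) dx = L.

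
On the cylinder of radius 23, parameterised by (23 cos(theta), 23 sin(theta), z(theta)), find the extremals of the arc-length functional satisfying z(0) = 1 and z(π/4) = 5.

Parameterise the cylinder of radius R = 23 as
    r(θ) = (23 cos θ, 23 sin θ, z(θ)).
The arc-length element is
    ds = sqrt(529 + (dz/dθ)^2) dθ,
so the Lagrangian is L = sqrt(529 + z'^2).
L depends on z' only, not on z or θ, so ∂L/∂z = 0 and
    ∂L/∂z' = z' / sqrt(529 + z'^2).
The Euler-Lagrange equation gives
    d/dθ( z' / sqrt(529 + z'^2) ) = 0,
so z' is constant. Integrating once:
    z(θ) = a θ + b,
a helix on the cylinder (a straight line when the cylinder is unrolled). The constants a, b are determined by the endpoint conditions.
With endpoint conditions z(0) = 1 and z(π/4) = 5: from z(0) = b we get b = 1, and a·π/4 + 1 = 5 gives a = 16/π, so
    z(θ) = (16/π) θ + 1.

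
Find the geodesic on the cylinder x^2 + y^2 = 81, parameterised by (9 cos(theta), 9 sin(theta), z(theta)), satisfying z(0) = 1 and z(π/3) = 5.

Parameterise the cylinder of radius R = 9 as
    r(θ) = (9 cos θ, 9 sin θ, z(θ)).
The arc-length element is
    ds = sqrt(81 + (dz/dθ)^2) dθ,
so the Lagrangian is L = sqrt(81 + z'^2).
L depends on z' only, not on z or θ, so ∂L/∂z = 0 and
    ∂L/∂z' = z' / sqrt(81 + z'^2).
The Euler-Lagrange equation gives
    d/dθ( z' / sqrt(81 + z'^2) ) = 0,
so z' is constant. Integrating once:
    z(θ) = a θ + b,
a helix on the cylinder (a straight line when the cylinder is unrolled). The constants a, b are determined by the endpoint conditions.
With endpoint conditions z(0) = 1 and z(π/3) = 5: from z(0) = b we get b = 1, and a·π/3 + 1 = 5 gives a = 12/π, so
    z(θ) = (12/π) θ + 1.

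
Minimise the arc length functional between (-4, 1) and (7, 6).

Arc-length functional: J[y] = ∫ sqrt(1 + (y')^2) dx.
Lagrangian L = sqrt(1 + (y')^2) has no explicit y dependence, so ∂L/∂y = 0 and the Euler-Lagrange equation gives
    d/dx( y' / sqrt(1 + (y')^2) ) = 0  ⇒  y' / sqrt(1 + (y')^2) = const.
Hence y' is constant, so y(x) is affine.
Fitting the endpoints (-4, 1) and (7, 6):
    slope m = (6 − 1) / (7 − (-4)) = 5/11,
    intercept c = 1 − m·(-4) = 31/11.
Extremal: y(x) = (5/11) x + 31/11.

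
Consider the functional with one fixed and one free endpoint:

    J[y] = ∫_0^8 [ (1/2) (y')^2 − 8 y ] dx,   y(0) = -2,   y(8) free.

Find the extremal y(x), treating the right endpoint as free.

The Lagrangian L = (1/2) (y')^2 − 8 y gives
    ∂L/∂y = −8,   ∂L/∂y' = y'.
Euler-Lagrange: d/dx(y') − (−8) = 0, i.e. y'' + 8 = 0, so
    y(x) = −(8/2) x^2 + C1 x + C2.
Fixed left endpoint y(0) = -2 ⇒ C2 = -2.
The right endpoint x = 8 is free, so the natural (transversality) condition is ∂L/∂y' |_{x=8} = 0, i.e. y'(8) = 0.
Compute y'(x) = −8 x + C1, so y'(8) = −64 + C1 = 0 ⇒ C1 = 64.
Therefore the extremal is
    y(x) = −4 x^2 + 64 x − 2.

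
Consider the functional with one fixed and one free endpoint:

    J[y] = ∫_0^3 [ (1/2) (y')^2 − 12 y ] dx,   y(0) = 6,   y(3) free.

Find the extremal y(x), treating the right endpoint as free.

The Lagrangian L = (1/2) (y')^2 − 12 y gives
    ∂L/∂y = −12,   ∂L/∂y' = y'.
Euler-Lagrange: d/dx(y') − (−12) = 0, i.e. y'' + 12 = 0, so
    y(x) = −(12/2) x^2 + C1 x + C2.
Fixed left endpoint y(0) = 6 ⇒ C2 = 6.
The right endpoint x = 3 is free, so the natural (transversality) condition is ∂L/∂y' |_{x=3} = 0, i.e. y'(3) = 0.
Compute y'(x) = −12 x + C1, so y'(3) = −36 + C1 = 0 ⇒ C1 = 36.
Therefore the extremal is
    y(x) = −6 x^2 + 36 x + 6.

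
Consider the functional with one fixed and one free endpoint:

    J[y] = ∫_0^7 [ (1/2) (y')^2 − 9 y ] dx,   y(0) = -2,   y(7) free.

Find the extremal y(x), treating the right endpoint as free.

The Lagrangian L = (1/2) (y')^2 − 9 y gives
    ∂L/∂y = −9,   ∂L/∂y' = y'.
Euler-Lagrange: d/dx(y') − (−9) = 0, i.e. y'' + 9 = 0, so
    y(x) = −(9/2) x^2 + C1 x + C2.
Fixed left endpoint y(0) = -2 ⇒ C2 = -2.
The right endpoint x = 7 is free, so the natural (transversality) condition is ∂L/∂y' |_{x=7} = 0, i.e. y'(7) = 0.
Compute y'(x) = −9 x + C1, so y'(7) = −63 + C1 = 0 ⇒ C1 = 63.
Therefore the extremal is
    y(x) = −(9/2) x^2 + 63 x − 2.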